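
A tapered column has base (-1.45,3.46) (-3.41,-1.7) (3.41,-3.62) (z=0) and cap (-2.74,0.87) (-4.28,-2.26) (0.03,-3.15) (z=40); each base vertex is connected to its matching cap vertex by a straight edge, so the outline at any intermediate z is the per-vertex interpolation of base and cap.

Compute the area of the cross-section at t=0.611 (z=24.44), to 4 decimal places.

Cross-section at t=0.611: each vertex is (1-t)·p0[i] + t·p1[i].
  v1: (1-0.611)·(-1.45,3.46) + 0.611·(-2.74,0.87) = (-2.2382,1.8775)
  v2: (1-0.611)·(-3.41,-1.7) + 0.611·(-4.28,-2.26) = (-3.9416,-2.0422)
  v3: (1-0.611)·(3.41,-3.62) + 0.611·(0.03,-3.15) = (1.3448,-3.3328)
Shoelace sum Σ(x_i·y_{i+1} − x_{i+1}·y_i):
  i=1: -2.2382·-2.0422 − -3.9416·1.8775 = +11.9711 (running +11.9711)
  i=2: -3.9416·-3.3328 − 1.3448·-2.0422 = +15.8829 (running +27.8540)
  i=3: 1.3448·1.8775 − -2.2382·-3.3328 = -4.9346 (running +22.9194)
Area = |Σ|/2 = |22.9194|/2 = 11.4597

Area at t=0.611: 11.4597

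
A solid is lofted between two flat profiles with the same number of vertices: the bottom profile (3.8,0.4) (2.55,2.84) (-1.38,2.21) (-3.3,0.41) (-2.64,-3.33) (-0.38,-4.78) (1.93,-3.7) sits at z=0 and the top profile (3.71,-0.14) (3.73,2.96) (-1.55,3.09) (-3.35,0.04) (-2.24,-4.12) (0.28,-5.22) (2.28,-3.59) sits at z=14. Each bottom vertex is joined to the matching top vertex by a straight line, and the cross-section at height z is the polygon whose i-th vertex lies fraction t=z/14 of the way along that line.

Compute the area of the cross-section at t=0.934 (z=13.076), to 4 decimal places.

Area at t=0.934: 43.7487

Cross-section at t=0.934: each vertex is (1-t)·p0[i] + t·p1[i].
  v1: (1-0.934)·(3.8,0.4) + 0.934·(3.71,-0.14) = (3.7159,-0.1044)
  v2: (1-0.934)·(2.55,2.84) + 0.934·(3.73,2.96) = (3.6521,2.9521)
  v3: (1-0.934)·(-1.38,2.21) + 0.934·(-1.55,3.09) = (-1.5388,3.0319)
  v4: (1-0.934)·(-3.3,0.41) + 0.934·(-3.35,0.04) = (-3.3467,0.0644)
  v5: (1-0.934)·(-2.64,-3.33) + 0.934·(-2.24,-4.12) = (-2.2664,-4.0679)
  v6: (1-0.934)·(-0.38,-4.78) + 0.934·(0.28,-5.22) = (0.2364,-5.1910)
  v7: (1-0.934)·(1.93,-3.7) + 0.934·(2.28,-3.59) = (2.2569,-3.5973)
Shoelace sum Σ(x_i·y_{i+1} − x_{i+1}·y_i):
  i=1: 3.7159·2.9521 − 3.6521·-0.1044 = +11.3509 (running +11.3509)
  i=2: 3.6521·3.0319 − -1.5388·2.9521 = +15.6155 (running +26.9664)
  i=3: -1.5388·0.0644 − -3.3467·3.0319 = +10.0478 (running +37.0142)
  i=4: -3.3467·-4.0679 − -2.2664·0.0644 = +13.7599 (running +50.7741)
  i=5: -2.2664·-5.1910 − 0.2364·-4.0679 = +12.7266 (running +63.5007)
  i=6: 0.2364·-3.5973 − 2.2569·-5.1910 = +10.8649 (running +74.3657)
  i=7: 2.2569·-0.1044 − 3.7159·-3.5973 = +13.1317 (running +87.4973)
Area = |Σ|/2 = |87.4973|/2 = 43.7487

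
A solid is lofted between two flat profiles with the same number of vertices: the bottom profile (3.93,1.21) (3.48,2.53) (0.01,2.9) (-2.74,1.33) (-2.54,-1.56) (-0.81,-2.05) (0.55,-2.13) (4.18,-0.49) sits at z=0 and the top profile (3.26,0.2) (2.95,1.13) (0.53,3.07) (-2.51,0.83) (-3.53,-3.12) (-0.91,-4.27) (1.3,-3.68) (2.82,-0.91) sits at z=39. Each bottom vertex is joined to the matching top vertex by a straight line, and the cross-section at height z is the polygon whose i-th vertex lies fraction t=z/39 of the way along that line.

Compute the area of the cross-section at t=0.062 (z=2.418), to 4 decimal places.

Cross-section at t=0.062: each vertex is (1-t)·p0[i] + t·p1[i].
  v1: (1-0.062)·(3.93,1.21) + 0.062·(3.26,0.2) = (3.8885,1.1474)
  v2: (1-0.062)·(3.48,2.53) + 0.062·(2.95,1.13) = (3.4471,2.4432)
  v3: (1-0.062)·(0.01,2.9) + 0.062·(0.53,3.07) = (0.0422,2.9105)
  v4: (1-0.062)·(-2.74,1.33) + 0.062·(-2.51,0.83) = (-2.7257,1.2990)
  v5: (1-0.062)·(-2.54,-1.56) + 0.062·(-3.53,-3.12) = (-2.6014,-1.6567)
  v6: (1-0.062)·(-0.81,-2.05) + 0.062·(-0.91,-4.27) = (-0.8162,-2.1876)
  v7: (1-0.062)·(0.55,-2.13) + 0.062·(1.3,-3.68) = (0.5965,-2.2261)
  v8: (1-0.062)·(4.18,-0.49) + 0.062·(2.82,-0.91) = (4.0957,-0.5160)
Shoelace sum Σ(x_i·y_{i+1} − x_{i+1}·y_i):
  i=1: 3.8885·2.4432 − 3.4471·1.1474 = +5.5451 (running +5.5451)
  i=2: 3.4471·2.9105 − 0.0422·2.4432 = +9.9298 (running +15.4749)
  i=3: 0.0422·1.2990 − -2.7257·2.9105 = +7.9882 (running +23.4632)
  i=4: -2.7257·-1.6567 − -2.6014·1.2990 = +7.8950 (running +31.3582)
  i=5: -2.6014·-2.1876 − -0.8162·-1.6567 = +4.3387 (running +35.6968)
  i=6: -0.8162·-2.2261 − 0.5965·-2.1876 = +3.1219 (running +38.8187)
  i=7: 0.5965·-0.5160 − 4.0957·-2.2261 = +8.8096 (running +47.6283)
  i=8: 4.0957·1.1474 − 3.8885·-0.5160 = +6.7059 (running +54.3342)
Area = |Σ|/2 = |54.3342|/2 = 27.1671

Area at t=0.062: 27.1671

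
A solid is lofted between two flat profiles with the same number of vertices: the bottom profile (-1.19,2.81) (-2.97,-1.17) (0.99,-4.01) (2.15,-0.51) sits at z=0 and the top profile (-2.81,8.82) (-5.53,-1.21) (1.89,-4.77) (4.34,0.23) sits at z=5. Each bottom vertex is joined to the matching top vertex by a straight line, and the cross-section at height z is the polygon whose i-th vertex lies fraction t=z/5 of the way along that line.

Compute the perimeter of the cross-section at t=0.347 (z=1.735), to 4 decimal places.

Perimeter at t=0.347: 23.7245

Cross-section at t=0.347: each vertex is (1-t)·p0[i] + t·p1[i].
  v1: (1-0.347)·(-1.19,2.81) + 0.347·(-2.81,8.82) = (-1.7521,4.8955)
  v2: (1-0.347)·(-2.97,-1.17) + 0.347·(-5.53,-1.21) = (-3.8583,-1.1839)
  v3: (1-0.347)·(0.99,-4.01) + 0.347·(1.89,-4.77) = (1.3023,-4.2737)
  v4: (1-0.347)·(2.15,-0.51) + 0.347·(4.34,0.23) = (2.9099,-0.2532)
Perimeter = Σ |v_{i+1} − v_i|:
  edge 1→2: √(-2.1062² + -6.0793²) = 6.4339 (running 6.4339)
  edge 2→3: √(5.1606² + -3.0898²) = 6.0149 (running 12.4488)
  edge 3→4: √(1.6076² + 4.0205²) = 4.3300 (running 16.7788)
  edge 4→1: √(-4.6621² + 5.1487²) = 6.9458 (running 23.7245)
Perimeter = 23.7245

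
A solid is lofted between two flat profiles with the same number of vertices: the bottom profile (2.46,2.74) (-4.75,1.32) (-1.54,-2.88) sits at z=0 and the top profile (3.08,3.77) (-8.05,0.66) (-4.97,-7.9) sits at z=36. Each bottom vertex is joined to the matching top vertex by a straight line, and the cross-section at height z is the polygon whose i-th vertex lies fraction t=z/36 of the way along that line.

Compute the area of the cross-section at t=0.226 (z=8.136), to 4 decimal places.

Area at t=0.226: 23.8558

Cross-section at t=0.226: each vertex is (1-t)·p0[i] + t·p1[i].
  v1: (1-0.226)·(2.46,2.74) + 0.226·(3.08,3.77) = (2.6001,2.9728)
  v2: (1-0.226)·(-4.75,1.32) + 0.226·(-8.05,0.66) = (-5.4958,1.1708)
  v3: (1-0.226)·(-1.54,-2.88) + 0.226·(-4.97,-7.9) = (-2.3152,-4.0145)
Shoelace sum Σ(x_i·y_{i+1} − x_{i+1}·y_i):
  i=1: 2.6001·1.1708 − -5.4958·2.9728 = +19.3821 (running +19.3821)
  i=2: -5.4958·-4.0145 − -2.3152·1.1708 = +24.7737 (running +44.1558)
  i=3: -2.3152·2.9728 − 2.6001·-4.0145 = +3.5557 (running +47.7115)
Area = |Σ|/2 = |47.7115|/2 = 23.8558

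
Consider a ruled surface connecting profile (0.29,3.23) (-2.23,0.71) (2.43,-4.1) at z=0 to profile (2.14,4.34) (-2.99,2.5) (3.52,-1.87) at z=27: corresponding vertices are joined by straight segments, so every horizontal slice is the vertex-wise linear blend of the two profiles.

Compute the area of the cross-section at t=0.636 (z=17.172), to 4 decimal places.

Area at t=0.636: 15.5600

Cross-section at t=0.636: each vertex is (1-t)·p0[i] + t·p1[i].
  v1: (1-0.636)·(0.29,3.23) + 0.636·(2.14,4.34) = (1.4666,3.9360)
  v2: (1-0.636)·(-2.23,0.71) + 0.636·(-2.99,2.5) = (-2.7134,1.8484)
  v3: (1-0.636)·(2.43,-4.1) + 0.636·(3.52,-1.87) = (3.1232,-2.6817)
Shoelace sum Σ(x_i·y_{i+1} − x_{i+1}·y_i):
  i=1: 1.4666·1.8484 − -2.7134·3.9360 = +13.3906 (running +13.3906)
  i=2: -2.7134·-2.6817 − 3.1232·1.8484 = +1.5034 (running +14.8939)
  i=3: 3.1232·3.9360 − 1.4666·-2.6817 = +16.2260 (running +31.1199)
Area = |Σ|/2 = |31.1199|/2 = 15.5600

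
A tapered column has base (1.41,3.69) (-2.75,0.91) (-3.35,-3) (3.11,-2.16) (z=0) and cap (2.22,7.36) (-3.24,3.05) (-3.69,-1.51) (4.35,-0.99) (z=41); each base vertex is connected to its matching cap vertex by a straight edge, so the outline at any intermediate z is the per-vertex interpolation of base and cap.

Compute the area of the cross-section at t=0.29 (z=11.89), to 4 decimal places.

Area at t=0.29: 31.8257

Cross-section at t=0.29: each vertex is (1-t)·p0[i] + t·p1[i].
  v1: (1-0.29)·(1.41,3.69) + 0.29·(2.22,7.36) = (1.6449,4.7543)
  v2: (1-0.29)·(-2.75,0.91) + 0.29·(-3.24,3.05) = (-2.8921,1.5306)
  v3: (1-0.29)·(-3.35,-3) + 0.29·(-3.69,-1.51) = (-3.4486,-2.5679)
  v4: (1-0.29)·(3.11,-2.16) + 0.29·(4.35,-0.99) = (3.4696,-1.8207)
Shoelace sum Σ(x_i·y_{i+1} − x_{i+1}·y_i):
  i=1: 1.6449·1.5306 − -2.8921·4.7543 = +16.2676 (running +16.2676)
  i=2: -2.8921·-2.5679 − -3.4486·1.5306 = +12.7051 (running +28.9726)
  i=3: -3.4486·-1.8207 − 3.4696·-2.5679 = +15.1885 (running +44.1611)
  i=4: 3.4696·4.7543 − 1.6449·-1.8207 = +19.4904 (running +63.6515)
Area = |Σ|/2 = |63.6515|/2 = 31.8257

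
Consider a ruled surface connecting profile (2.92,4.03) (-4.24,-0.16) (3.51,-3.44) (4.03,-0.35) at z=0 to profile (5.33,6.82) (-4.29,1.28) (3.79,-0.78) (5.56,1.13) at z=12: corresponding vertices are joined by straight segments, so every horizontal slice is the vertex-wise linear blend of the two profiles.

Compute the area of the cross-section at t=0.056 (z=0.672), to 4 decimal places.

Cross-section at t=0.056: each vertex is (1-t)·p0[i] + t·p1[i].
  v1: (1-0.056)·(2.92,4.03) + 0.056·(5.33,6.82) = (3.0550,4.1862)
  v2: (1-0.056)·(-4.24,-0.16) + 0.056·(-4.29,1.28) = (-4.2428,-0.0794)
  v3: (1-0.056)·(3.51,-3.44) + 0.056·(3.79,-0.78) = (3.5257,-3.2910)
  v4: (1-0.056)·(4.03,-0.35) + 0.056·(5.56,1.13) = (4.1157,-0.2671)
Shoelace sum Σ(x_i·y_{i+1} − x_{i+1}·y_i):
  i=1: 3.0550·-0.0794 − -4.2428·4.1862 = +17.5189 (running +17.5189)
  i=2: -4.2428·-3.2910 − 3.5257·-0.0794 = +14.2430 (running +31.7620)
  i=3: 3.5257·-0.2671 − 4.1157·-3.2910 = +12.6031 (running +44.3650)
  i=4: 4.1157·4.1862 − 3.0550·-0.2671 = +18.0453 (running +62.4103)
Area = |Σ|/2 = |62.4103|/2 = 31.2052

Area at t=0.056: 31.2052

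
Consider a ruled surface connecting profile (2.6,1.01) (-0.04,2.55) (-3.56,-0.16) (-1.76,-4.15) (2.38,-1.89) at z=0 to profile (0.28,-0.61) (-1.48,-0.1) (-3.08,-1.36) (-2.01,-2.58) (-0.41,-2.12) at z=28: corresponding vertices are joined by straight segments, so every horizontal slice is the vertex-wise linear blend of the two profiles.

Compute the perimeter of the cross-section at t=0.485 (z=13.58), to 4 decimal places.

Perimeter at t=0.485: 14.2293

Cross-section at t=0.485: each vertex is (1-t)·p0[i] + t·p1[i].
  v1: (1-0.485)·(2.6,1.01) + 0.485·(0.28,-0.61) = (1.4748,0.2243)
  v2: (1-0.485)·(-0.04,2.55) + 0.485·(-1.48,-0.1) = (-0.7384,1.2648)
  v3: (1-0.485)·(-3.56,-0.16) + 0.485·(-3.08,-1.36) = (-3.3272,-0.7420)
  v4: (1-0.485)·(-1.76,-4.15) + 0.485·(-2.01,-2.58) = (-1.8812,-3.3886)
  v5: (1-0.485)·(2.38,-1.89) + 0.485·(-0.41,-2.12) = (1.0269,-2.0015)
Perimeter = Σ |v_{i+1} − v_i|:
  edge 1→2: √(-2.2132² + 1.0405²) = 2.4456 (running 2.4456)
  edge 2→3: √(-2.5888² + -2.0068²) = 3.2755 (running 5.7211)
  edge 3→4: √(1.4460² + -2.6466²) = 3.0158 (running 8.7369)
  edge 4→5: √(2.9081² + 1.3870²) = 3.2219 (running 11.9588)
  edge 5→1: √(0.4480² + 2.2258²) = 2.2705 (running 14.2293)
Perimeter = 14.2293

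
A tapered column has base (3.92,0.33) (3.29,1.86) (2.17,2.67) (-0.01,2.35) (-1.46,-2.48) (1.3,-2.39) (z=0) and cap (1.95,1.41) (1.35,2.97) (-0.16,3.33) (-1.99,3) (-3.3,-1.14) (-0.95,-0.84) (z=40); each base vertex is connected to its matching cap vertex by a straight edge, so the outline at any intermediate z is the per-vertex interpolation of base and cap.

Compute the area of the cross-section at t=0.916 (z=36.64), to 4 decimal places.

Cross-section at t=0.916: each vertex is (1-t)·p0[i] + t·p1[i].
  v1: (1-0.916)·(3.92,0.33) + 0.916·(1.95,1.41) = (2.1155,1.3193)
  v2: (1-0.916)·(3.29,1.86) + 0.916·(1.35,2.97) = (1.5130,2.8768)
  v3: (1-0.916)·(2.17,2.67) + 0.916·(-0.16,3.33) = (0.0357,3.2746)
  v4: (1-0.916)·(-0.01,2.35) + 0.916·(-1.99,3) = (-1.8237,2.9454)
  v5: (1-0.916)·(-1.46,-2.48) + 0.916·(-3.3,-1.14) = (-3.1454,-1.2526)
  v6: (1-0.916)·(1.3,-2.39) + 0.916·(-0.95,-0.84) = (-0.7610,-0.9702)
Shoelace sum Σ(x_i·y_{i+1} − x_{i+1}·y_i):
  i=1: 2.1155·2.8768 − 1.5130·1.3193 = +4.0897 (running +4.0897)
  i=2: 1.5130·3.2746 − 0.0357·2.8768 = +4.8515 (running +8.9412)
  i=3: 0.0357·2.9454 − -1.8237·3.2746 = +6.0770 (running +15.0182)
  i=4: -1.8237·-1.2526 − -3.1454·2.9454 = +11.5488 (running +26.5670)
  i=5: -3.1454·-0.9702 − -0.7610·-1.2526 = +2.0985 (running +28.6655)
  i=6: -0.7610·1.3193 − 2.1155·-0.9702 = +1.0485 (running +29.7140)
Area = |Σ|/2 = |29.7140|/2 = 14.8570

Area at t=0.916: 14.8570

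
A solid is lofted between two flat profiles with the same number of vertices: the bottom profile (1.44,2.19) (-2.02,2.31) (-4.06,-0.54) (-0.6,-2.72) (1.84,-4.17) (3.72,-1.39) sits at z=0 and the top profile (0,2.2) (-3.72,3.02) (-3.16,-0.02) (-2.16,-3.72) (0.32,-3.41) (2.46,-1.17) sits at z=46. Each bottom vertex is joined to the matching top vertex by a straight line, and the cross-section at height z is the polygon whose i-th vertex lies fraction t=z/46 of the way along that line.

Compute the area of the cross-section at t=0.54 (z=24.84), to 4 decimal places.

Cross-section at t=0.54: each vertex is (1-t)·p0[i] + t·p1[i].
  v1: (1-0.54)·(1.44,2.19) + 0.54·(0,2.2) = (0.6624,2.1954)
  v2: (1-0.54)·(-2.02,2.31) + 0.54·(-3.72,3.02) = (-2.9380,2.6934)
  v3: (1-0.54)·(-4.06,-0.54) + 0.54·(-3.16,-0.02) = (-3.5740,-0.2592)
  v4: (1-0.54)·(-0.6,-2.72) + 0.54·(-2.16,-3.72) = (-1.4424,-3.2600)
  v5: (1-0.54)·(1.84,-4.17) + 0.54·(0.32,-3.41) = (1.0192,-3.7596)
  v6: (1-0.54)·(3.72,-1.39) + 0.54·(2.46,-1.17) = (3.0396,-1.2712)
Shoelace sum Σ(x_i·y_{i+1} − x_{i+1}·y_i):
  i=1: 0.6624·2.6934 − -2.9380·2.1954 = +8.2342 (running +8.2342)
  i=2: -2.9380·-0.2592 − -3.5740·2.6934 = +10.3877 (running +18.6219)
  i=3: -3.5740·-3.2600 − -1.4424·-0.2592 = +11.2774 (running +29.8993)
  i=4: -1.4424·-3.7596 − 1.0192·-3.2600 = +8.7454 (running +38.6447)
  i=5: 1.0192·-1.2712 − 3.0396·-3.7596 = +10.1321 (running +48.7768)
  i=6: 3.0396·2.1954 − 0.6624·-1.2712 = +7.5152 (running +56.2920)
Area = |Σ|/2 = |56.2920|/2 = 28.1460

Area at t=0.54: 28.1460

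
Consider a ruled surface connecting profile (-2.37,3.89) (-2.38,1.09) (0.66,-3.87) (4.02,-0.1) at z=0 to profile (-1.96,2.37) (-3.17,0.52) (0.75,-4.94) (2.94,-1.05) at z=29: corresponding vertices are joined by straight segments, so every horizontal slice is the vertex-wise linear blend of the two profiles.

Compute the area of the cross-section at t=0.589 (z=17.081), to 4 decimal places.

Area at t=0.589: 21.3350

Cross-section at t=0.589: each vertex is (1-t)·p0[i] + t·p1[i].
  v1: (1-0.589)·(-2.37,3.89) + 0.589·(-1.96,2.37) = (-2.1285,2.9947)
  v2: (1-0.589)·(-2.38,1.09) + 0.589·(-3.17,0.52) = (-2.8453,0.7543)
  v3: (1-0.589)·(0.66,-3.87) + 0.589·(0.75,-4.94) = (0.7130,-4.5002)
  v4: (1-0.589)·(4.02,-0.1) + 0.589·(2.94,-1.05) = (3.3839,-0.6595)
Shoelace sum Σ(x_i·y_{i+1} − x_{i+1}·y_i):
  i=1: -2.1285·0.7543 − -2.8453·2.9947 = +6.9154 (running +6.9154)
  i=2: -2.8453·-4.5002 − 0.7130·0.7543 = +12.2667 (running +19.1822)
  i=3: 0.7130·-0.6595 − 3.3839·-4.5002 = +14.7580 (running +33.9402)
  i=4: 3.3839·2.9947 − -2.1285·-0.6595 = +8.7299 (running +42.6701)
Area = |Σ|/2 = |42.6701|/2 = 21.3350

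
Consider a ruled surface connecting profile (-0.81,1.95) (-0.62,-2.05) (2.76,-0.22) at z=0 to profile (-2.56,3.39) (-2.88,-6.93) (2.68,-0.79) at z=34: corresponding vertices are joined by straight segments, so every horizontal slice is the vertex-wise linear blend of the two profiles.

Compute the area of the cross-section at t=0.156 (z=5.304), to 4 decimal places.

Area at t=0.156: 9.4122

Cross-section at t=0.156: each vertex is (1-t)·p0[i] + t·p1[i].
  v1: (1-0.156)·(-0.81,1.95) + 0.156·(-2.56,3.39) = (-1.0830,2.1746)
  v2: (1-0.156)·(-0.62,-2.05) + 0.156·(-2.88,-6.93) = (-0.9726,-2.8113)
  v3: (1-0.156)·(2.76,-0.22) + 0.156·(2.68,-0.79) = (2.7475,-0.3089)
Shoelace sum Σ(x_i·y_{i+1} − x_{i+1}·y_i):
  i=1: -1.0830·-2.8113 − -0.9726·2.1746 = +5.1596 (running +5.1596)
  i=2: -0.9726·-0.3089 − 2.7475·-2.8113 = +8.0245 (running +13.1841)
  i=3: 2.7475·2.1746 − -1.0830·-0.3089 = +5.6403 (running +18.8244)
Area = |Σ|/2 = |18.8244|/2 = 9.4122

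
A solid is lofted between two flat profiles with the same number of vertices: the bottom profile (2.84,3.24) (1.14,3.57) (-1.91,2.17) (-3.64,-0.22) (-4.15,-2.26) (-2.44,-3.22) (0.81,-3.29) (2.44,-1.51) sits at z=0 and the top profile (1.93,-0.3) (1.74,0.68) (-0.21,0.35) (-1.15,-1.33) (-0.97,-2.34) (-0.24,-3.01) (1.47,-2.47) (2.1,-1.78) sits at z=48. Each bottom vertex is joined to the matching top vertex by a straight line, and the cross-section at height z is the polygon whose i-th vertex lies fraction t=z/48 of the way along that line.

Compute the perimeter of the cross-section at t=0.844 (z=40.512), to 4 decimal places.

Perimeter at t=0.844: 12.7042

Cross-section at t=0.844: each vertex is (1-t)·p0[i] + t·p1[i].
  v1: (1-0.844)·(2.84,3.24) + 0.844·(1.93,-0.3) = (2.0720,0.2522)
  v2: (1-0.844)·(1.14,3.57) + 0.844·(1.74,0.68) = (1.6464,1.1308)
  v3: (1-0.844)·(-1.91,2.17) + 0.844·(-0.21,0.35) = (-0.4752,0.6339)
  v4: (1-0.844)·(-3.64,-0.22) + 0.844·(-1.15,-1.33) = (-1.5384,-1.1568)
  v5: (1-0.844)·(-4.15,-2.26) + 0.844·(-0.97,-2.34) = (-1.4661,-2.3275)
  v6: (1-0.844)·(-2.44,-3.22) + 0.844·(-0.24,-3.01) = (-0.5832,-3.0428)
  v7: (1-0.844)·(0.81,-3.29) + 0.844·(1.47,-2.47) = (1.3670,-2.5979)
  v8: (1-0.844)·(2.44,-1.51) + 0.844·(2.1,-1.78) = (2.1530,-1.7379)
Perimeter = Σ |v_{i+1} − v_i|:
  edge 1→2: √(-0.4256² + 0.8786²) = 0.9762 (running 0.9762)
  edge 2→3: √(-2.1216² + -0.4969²) = 2.1790 (running 3.1553)
  edge 3→4: √(-1.0632² + -1.7908²) = 2.0826 (running 5.2379)
  edge 4→5: √(0.0724² + -1.1707²) = 1.1729 (running 6.4108)
  edge 5→6: √(0.8829² + -0.7152²) = 1.1362 (running 7.5470)
  edge 6→7: √(1.9502² + 0.4448²) = 2.0003 (running 9.5474)
  edge 7→8: √(0.7860² + 0.8600²) = 1.1651 (running 10.7125)
  edge 8→1: √(-0.0811² + 1.9901²) = 1.9918 (running 12.7042)
Perimeter = 12.7042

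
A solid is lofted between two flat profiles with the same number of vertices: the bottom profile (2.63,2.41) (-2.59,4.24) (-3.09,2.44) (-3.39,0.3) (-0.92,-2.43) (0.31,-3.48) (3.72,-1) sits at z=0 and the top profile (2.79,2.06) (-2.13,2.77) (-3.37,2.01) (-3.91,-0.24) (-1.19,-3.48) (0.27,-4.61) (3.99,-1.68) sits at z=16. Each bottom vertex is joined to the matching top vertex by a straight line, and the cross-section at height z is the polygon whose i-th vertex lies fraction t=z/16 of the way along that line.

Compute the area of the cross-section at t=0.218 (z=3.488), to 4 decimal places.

Cross-section at t=0.218: each vertex is (1-t)·p0[i] + t·p1[i].
  v1: (1-0.218)·(2.63,2.41) + 0.218·(2.79,2.06) = (2.6649,2.3337)
  v2: (1-0.218)·(-2.59,4.24) + 0.218·(-2.13,2.77) = (-2.4897,3.9195)
  v3: (1-0.218)·(-3.09,2.44) + 0.218·(-3.37,2.01) = (-3.1510,2.3463)
  v4: (1-0.218)·(-3.39,0.3) + 0.218·(-3.91,-0.24) = (-3.5034,0.1823)
  v5: (1-0.218)·(-0.92,-2.43) + 0.218·(-1.19,-3.48) = (-0.9789,-2.6589)
  v6: (1-0.218)·(0.31,-3.48) + 0.218·(0.27,-4.61) = (0.3013,-3.7263)
  v7: (1-0.218)·(3.72,-1) + 0.218·(3.99,-1.68) = (3.7789,-1.1482)
Shoelace sum Σ(x_i·y_{i+1} − x_{i+1}·y_i):
  i=1: 2.6649·3.9195 − -2.4897·2.3337 = +16.2554 (running +16.2554)
  i=2: -2.4897·2.3463 − -3.1510·3.9195 = +6.5091 (running +22.7645)
  i=3: -3.1510·0.1823 − -3.5034·2.3463 = +7.6454 (running +30.4099)
  i=4: -3.5034·-2.6589 − -0.9789·0.1823 = +9.4935 (running +39.9034)
  i=5: -0.9789·-3.7263 − 0.3013·-2.6589 = +4.4486 (running +44.3520)
  i=6: 0.3013·-1.1482 − 3.7789·-3.7263 = +13.7354 (running +58.0874)
  i=7: 3.7789·2.3337 − 2.6649·-1.1482 = +11.8786 (running +69.9661)
Area = |Σ|/2 = |69.9661|/2 = 34.9830

Area at t=0.218: 34.9830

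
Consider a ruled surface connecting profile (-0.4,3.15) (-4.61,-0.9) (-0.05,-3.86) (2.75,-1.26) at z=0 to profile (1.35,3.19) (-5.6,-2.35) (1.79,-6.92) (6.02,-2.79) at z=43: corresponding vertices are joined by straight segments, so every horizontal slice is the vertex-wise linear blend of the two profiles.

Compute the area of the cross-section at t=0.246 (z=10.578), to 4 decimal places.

Area at t=0.246: 32.6052

Cross-section at t=0.246: each vertex is (1-t)·p0[i] + t·p1[i].
  v1: (1-0.246)·(-0.4,3.15) + 0.246·(1.35,3.19) = (0.0305,3.1598)
  v2: (1-0.246)·(-4.61,-0.9) + 0.246·(-5.6,-2.35) = (-4.8535,-1.2567)
  v3: (1-0.246)·(-0.05,-3.86) + 0.246·(1.79,-6.92) = (0.4026,-4.6128)
  v4: (1-0.246)·(2.75,-1.26) + 0.246·(6.02,-2.79) = (3.5544,-1.6364)
Shoelace sum Σ(x_i·y_{i+1} − x_{i+1}·y_i):
  i=1: 0.0305·-1.2567 − -4.8535·3.1598 = +15.2981 (running +15.2981)
  i=2: -4.8535·-4.6128 − 0.4026·-1.2567 = +22.8942 (running +38.1923)
  i=3: 0.4026·-1.6364 − 3.5544·-4.6128 = +15.7368 (running +53.9291)
  i=4: 3.5544·3.1598 − 0.0305·-1.6364 = +11.2813 (running +65.2104)
Area = |Σ|/2 = |65.2104|/2 = 32.6052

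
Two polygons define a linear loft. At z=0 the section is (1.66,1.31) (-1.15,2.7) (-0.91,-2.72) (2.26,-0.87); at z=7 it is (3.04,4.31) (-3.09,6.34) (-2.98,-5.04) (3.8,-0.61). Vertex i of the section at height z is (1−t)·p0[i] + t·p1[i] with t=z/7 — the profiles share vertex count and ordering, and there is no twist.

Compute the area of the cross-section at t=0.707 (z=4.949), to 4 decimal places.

Cross-section at t=0.707: each vertex is (1-t)·p0[i] + t·p1[i].
  v1: (1-0.707)·(1.66,1.31) + 0.707·(3.04,4.31) = (2.6357,3.4310)
  v2: (1-0.707)·(-1.15,2.7) + 0.707·(-3.09,6.34) = (-2.5216,5.2735)
  v3: (1-0.707)·(-0.91,-2.72) + 0.707·(-2.98,-5.04) = (-2.3735,-4.3602)
  v4: (1-0.707)·(2.26,-0.87) + 0.707·(3.8,-0.61) = (3.3488,-0.6862)
Shoelace sum Σ(x_i·y_{i+1} − x_{i+1}·y_i):
  i=1: 2.6357·5.2735 − -2.5216·3.4310 = +22.5506 (running +22.5506)
  i=2: -2.5216·-4.3602 − -2.3735·5.2735 = +23.5112 (running +46.0619)
  i=3: -2.3735·-0.6862 − 3.3488·-4.3602 = +16.2301 (running +62.2920)
  i=4: 3.3488·3.4310 − 2.6357·-0.6862 = +13.2982 (running +75.5902)
Area = |Σ|/2 = |75.5902|/2 = 37.7951

Area at t=0.707: 37.7951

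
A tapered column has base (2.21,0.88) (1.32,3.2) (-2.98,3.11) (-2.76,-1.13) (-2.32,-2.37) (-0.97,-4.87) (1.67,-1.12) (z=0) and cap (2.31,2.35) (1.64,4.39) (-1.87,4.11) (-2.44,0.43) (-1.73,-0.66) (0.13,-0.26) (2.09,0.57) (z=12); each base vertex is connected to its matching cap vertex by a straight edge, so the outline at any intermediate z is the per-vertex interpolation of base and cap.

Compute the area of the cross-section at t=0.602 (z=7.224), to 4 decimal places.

Area at t=0.602: 22.6587

Cross-section at t=0.602: each vertex is (1-t)·p0[i] + t·p1[i].
  v1: (1-0.602)·(2.21,0.88) + 0.602·(2.31,2.35) = (2.2702,1.7649)
  v2: (1-0.602)·(1.32,3.2) + 0.602·(1.64,4.39) = (1.5126,3.9164)
  v3: (1-0.602)·(-2.98,3.11) + 0.602·(-1.87,4.11) = (-2.3118,3.7120)
  v4: (1-0.602)·(-2.76,-1.13) + 0.602·(-2.44,0.43) = (-2.5674,-0.1909)
  v5: (1-0.602)·(-2.32,-2.37) + 0.602·(-1.73,-0.66) = (-1.9648,-1.3406)
  v6: (1-0.602)·(-0.97,-4.87) + 0.602·(0.13,-0.26) = (-0.3078,-2.0948)
  v7: (1-0.602)·(1.67,-1.12) + 0.602·(2.09,0.57) = (1.9228,-0.1026)
Shoelace sum Σ(x_i·y_{i+1} − x_{i+1}·y_i):
  i=1: 2.2702·3.9164 − 1.5126·1.7649 = +6.2212 (running +6.2212)
  i=2: 1.5126·3.7120 − -2.3118·3.9164 = +14.6687 (running +20.8900)
  i=3: -2.3118·-0.1909 − -2.5674·3.7120 = +9.9713 (running +30.8613)
  i=4: -2.5674·-1.3406 − -1.9648·-0.1909 = +3.0667 (running +33.9280)
  i=5: -1.9648·-2.0948 − -0.3078·-1.3406 = +3.7032 (running +37.6312)
  i=6: -0.3078·-0.1026 − 1.9228·-2.0948 = +4.0595 (running +41.6907)
  i=7: 1.9228·1.7649 − 2.2702·-0.1026 = +3.6267 (running +45.3174)
Area = |Σ|/2 = |45.3174|/2 = 22.6587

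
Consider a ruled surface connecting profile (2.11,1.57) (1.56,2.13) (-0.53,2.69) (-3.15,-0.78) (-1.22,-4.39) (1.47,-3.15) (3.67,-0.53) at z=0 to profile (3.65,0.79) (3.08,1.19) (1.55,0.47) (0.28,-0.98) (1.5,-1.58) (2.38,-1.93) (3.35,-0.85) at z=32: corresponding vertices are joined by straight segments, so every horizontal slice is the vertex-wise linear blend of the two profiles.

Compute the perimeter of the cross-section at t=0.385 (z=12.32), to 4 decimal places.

Perimeter at t=0.385: 15.8489

Cross-section at t=0.385: each vertex is (1-t)·p0[i] + t·p1[i].
  v1: (1-0.385)·(2.11,1.57) + 0.385·(3.65,0.79) = (2.7029,1.2697)
  v2: (1-0.385)·(1.56,2.13) + 0.385·(3.08,1.19) = (2.1452,1.7681)
  v3: (1-0.385)·(-0.53,2.69) + 0.385·(1.55,0.47) = (0.2708,1.8353)
  v4: (1-0.385)·(-3.15,-0.78) + 0.385·(0.28,-0.98) = (-1.8295,-0.8570)
  v5: (1-0.385)·(-1.22,-4.39) + 0.385·(1.5,-1.58) = (-0.1728,-3.3081)
  v6: (1-0.385)·(1.47,-3.15) + 0.385·(2.38,-1.93) = (1.8203,-2.6803)
  v7: (1-0.385)·(3.67,-0.53) + 0.385·(3.35,-0.85) = (3.5468,-0.6532)
Perimeter = Σ |v_{i+1} − v_i|:
  edge 1→2: √(-0.5577² + 0.4984²) = 0.7480 (running 0.7480)
  edge 2→3: √(-1.8744² + 0.0672²) = 1.8756 (running 2.6236)
  edge 3→4: √(-2.1002² + -2.6923²) = 3.4146 (running 6.0382)
  edge 4→5: √(1.6566² + -2.4511²) = 2.9585 (running 8.9966)
  edge 5→6: √(1.9931² + 0.6278²) = 2.0897 (running 11.0863)
  edge 6→7: √(1.7265² + 2.0271²) = 2.6627 (running 13.7490)
  edge 7→1: √(-0.8439² + 1.9229²) = 2.0999 (running 15.8489)
Perimeter = 15.8489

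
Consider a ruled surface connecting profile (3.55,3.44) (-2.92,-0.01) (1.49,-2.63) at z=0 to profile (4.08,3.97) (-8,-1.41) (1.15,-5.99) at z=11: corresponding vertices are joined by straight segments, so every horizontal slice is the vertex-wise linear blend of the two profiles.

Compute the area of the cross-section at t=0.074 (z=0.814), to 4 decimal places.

Cross-section at t=0.074: each vertex is (1-t)·p0[i] + t·p1[i].
  v1: (1-0.074)·(3.55,3.44) + 0.074·(4.08,3.97) = (3.5892,3.4792)
  v2: (1-0.074)·(-2.92,-0.01) + 0.074·(-8,-1.41) = (-3.2959,-0.1136)
  v3: (1-0.074)·(1.49,-2.63) + 0.074·(1.15,-5.99) = (1.4648,-2.8786)
Shoelace sum Σ(x_i·y_{i+1} − x_{i+1}·y_i):
  i=1: 3.5892·-0.1136 − -3.2959·3.4792 = +11.0595 (running +11.0595)
  i=2: -3.2959·-2.8786 − 1.4648·-0.1136 = +9.6542 (running +20.7137)
  i=3: 1.4648·3.4792 − 3.5892·-2.8786 = +15.4286 (running +36.1422)
Area = |Σ|/2 = |36.1422|/2 = 18.0711

Area at t=0.074: 18.0711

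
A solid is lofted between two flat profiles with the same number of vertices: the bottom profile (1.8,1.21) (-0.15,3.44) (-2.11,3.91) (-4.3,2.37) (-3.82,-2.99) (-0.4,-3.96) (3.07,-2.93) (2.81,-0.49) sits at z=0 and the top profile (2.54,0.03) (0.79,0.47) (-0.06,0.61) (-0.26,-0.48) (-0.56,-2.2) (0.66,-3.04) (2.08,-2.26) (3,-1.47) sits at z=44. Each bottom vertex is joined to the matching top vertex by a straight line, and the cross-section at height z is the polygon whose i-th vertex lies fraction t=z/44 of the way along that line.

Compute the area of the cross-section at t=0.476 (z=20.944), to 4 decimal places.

Cross-section at t=0.476: each vertex is (1-t)·p0[i] + t·p1[i].
  v1: (1-0.476)·(1.8,1.21) + 0.476·(2.54,0.03) = (2.1522,0.6483)
  v2: (1-0.476)·(-0.15,3.44) + 0.476·(0.79,0.47) = (0.2974,2.0263)
  v3: (1-0.476)·(-2.11,3.91) + 0.476·(-0.06,0.61) = (-1.1342,2.3392)
  v4: (1-0.476)·(-4.3,2.37) + 0.476·(-0.26,-0.48) = (-2.3770,1.0134)
  v5: (1-0.476)·(-3.82,-2.99) + 0.476·(-0.56,-2.2) = (-2.2682,-2.6140)
  v6: (1-0.476)·(-0.4,-3.96) + 0.476·(0.66,-3.04) = (0.1046,-3.5221)
  v7: (1-0.476)·(3.07,-2.93) + 0.476·(2.08,-2.26) = (2.5988,-2.6111)
  v8: (1-0.476)·(2.81,-0.49) + 0.476·(3,-1.47) = (2.9004,-0.9565)
Shoelace sum Σ(x_i·y_{i+1} − x_{i+1}·y_i):
  i=1: 2.1522·2.0263 − 0.2974·0.6483 = +4.1682 (running +4.1682)
  i=2: 0.2974·2.3392 − -1.1342·2.0263 = +2.9940 (running +7.1622)
  i=3: -1.1342·1.0134 − -2.3770·2.3392 = +4.4108 (running +11.5730)
  i=4: -2.3770·-2.6140 − -2.2682·1.0134 = +8.5119 (running +20.0849)
  i=5: -2.2682·-3.5221 − 0.1046·-2.6140 = +8.2622 (running +28.3471)
  i=6: 0.1046·-2.6111 − 2.5988·-3.5221 = +8.8800 (running +37.2271)
  i=7: 2.5988·-0.9565 − 2.9004·-2.6111 = +5.0876 (running +42.3148)
  i=8: 2.9004·0.6483 − 2.1522·-0.9565 = +3.9390 (running +46.2538)
Area = |Σ|/2 = |46.2538|/2 = 23.1269

Area at t=0.476: 23.1269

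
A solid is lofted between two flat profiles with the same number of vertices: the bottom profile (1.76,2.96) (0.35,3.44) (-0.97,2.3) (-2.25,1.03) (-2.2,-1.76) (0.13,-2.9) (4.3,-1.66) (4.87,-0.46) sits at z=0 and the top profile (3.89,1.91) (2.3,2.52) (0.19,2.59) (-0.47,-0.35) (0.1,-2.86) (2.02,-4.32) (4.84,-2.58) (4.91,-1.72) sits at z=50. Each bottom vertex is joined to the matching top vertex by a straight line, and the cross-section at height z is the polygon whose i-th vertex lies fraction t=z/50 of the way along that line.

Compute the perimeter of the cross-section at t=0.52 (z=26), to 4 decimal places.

Perimeter at t=0.52: 19.8147

Cross-section at t=0.52: each vertex is (1-t)·p0[i] + t·p1[i].
  v1: (1-0.52)·(1.76,2.96) + 0.52·(3.89,1.91) = (2.8676,2.4140)
  v2: (1-0.52)·(0.35,3.44) + 0.52·(2.3,2.52) = (1.3640,2.9616)
  v3: (1-0.52)·(-0.97,2.3) + 0.52·(0.19,2.59) = (-0.3668,2.4508)
  v4: (1-0.52)·(-2.25,1.03) + 0.52·(-0.47,-0.35) = (-1.3244,0.3124)
  v5: (1-0.52)·(-2.2,-1.76) + 0.52·(0.1,-2.86) = (-1.0040,-2.3320)
  v6: (1-0.52)·(0.13,-2.9) + 0.52·(2.02,-4.32) = (1.1128,-3.6384)
  v7: (1-0.52)·(4.3,-1.66) + 0.52·(4.84,-2.58) = (4.5808,-2.1384)
  v8: (1-0.52)·(4.87,-0.46) + 0.52·(4.91,-1.72) = (4.8908,-1.1152)
Perimeter = Σ |v_{i+1} − v_i|:
  edge 1→2: √(-1.5036² + 0.5476²) = 1.6002 (running 1.6002)
  edge 2→3: √(-1.7308² + -0.5108²) = 1.8046 (running 3.4048)
  edge 3→4: √(-0.9576² + -2.1384²) = 2.3430 (running 5.7478)
  edge 4→5: √(0.3204² + -2.6444²) = 2.6637 (running 8.4116)
  edge 5→6: √(2.1168² + -1.3064²) = 2.4875 (running 10.8990)
  edge 6→7: √(3.4680² + 1.5000²) = 3.7785 (running 14.6775)
  edge 7→8: √(0.3100² + 1.0232²) = 1.0691 (running 15.7467)
  edge 8→1: √(-2.0232² + 3.5292²) = 4.0680 (running 19.8147)
Perimeter = 19.8147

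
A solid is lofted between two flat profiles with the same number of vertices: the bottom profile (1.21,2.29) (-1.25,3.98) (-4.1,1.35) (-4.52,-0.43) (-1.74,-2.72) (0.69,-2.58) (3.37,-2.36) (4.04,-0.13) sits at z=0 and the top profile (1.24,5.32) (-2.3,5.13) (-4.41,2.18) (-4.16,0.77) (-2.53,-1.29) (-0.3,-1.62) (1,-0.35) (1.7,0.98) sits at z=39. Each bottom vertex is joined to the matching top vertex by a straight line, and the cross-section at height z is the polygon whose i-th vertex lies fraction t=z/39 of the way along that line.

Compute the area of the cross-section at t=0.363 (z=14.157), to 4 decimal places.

Cross-section at t=0.363: each vertex is (1-t)·p0[i] + t·p1[i].
  v1: (1-0.363)·(1.21,2.29) + 0.363·(1.24,5.32) = (1.2209,3.3899)
  v2: (1-0.363)·(-1.25,3.98) + 0.363·(-2.3,5.13) = (-1.6311,4.3975)
  v3: (1-0.363)·(-4.1,1.35) + 0.363·(-4.41,2.18) = (-4.2125,1.6513)
  v4: (1-0.363)·(-4.52,-0.43) + 0.363·(-4.16,0.77) = (-4.3893,0.0056)
  v5: (1-0.363)·(-1.74,-2.72) + 0.363·(-2.53,-1.29) = (-2.0268,-2.2009)
  v6: (1-0.363)·(0.69,-2.58) + 0.363·(-0.3,-1.62) = (0.3306,-2.2315)
  v7: (1-0.363)·(3.37,-2.36) + 0.363·(1,-0.35) = (2.5097,-1.6304)
  v8: (1-0.363)·(4.04,-0.13) + 0.363·(1.7,0.98) = (3.1906,0.2729)
Shoelace sum Σ(x_i·y_{i+1} − x_{i+1}·y_i):
  i=1: 1.2209·4.3975 − -1.6311·3.3899 = +10.8982 (running +10.8982)
  i=2: -1.6311·1.6513 − -4.2125·4.3975 = +15.8309 (running +26.7291)
  i=3: -4.2125·0.0056 − -4.3893·1.6513 = +7.2245 (running +33.9536)
  i=4: -4.3893·-2.2009 − -2.0268·0.0056 = +9.6718 (running +43.6254)
  i=5: -2.0268·-2.2315 − 0.3306·-2.2009 = +5.2505 (running +48.8759)
  i=6: 0.3306·-1.6304 − 2.5097·-2.2315 = +5.0614 (running +53.9372)
  i=7: 2.5097·0.2729 − 3.1906·-1.6304 = +5.8868 (running +59.8240)
  i=8: 3.1906·3.3899 − 1.2209·0.2729 = +10.4825 (running +70.3065)
Area = |Σ|/2 = |70.3065|/2 = 35.1533

Area at t=0.363: 35.1533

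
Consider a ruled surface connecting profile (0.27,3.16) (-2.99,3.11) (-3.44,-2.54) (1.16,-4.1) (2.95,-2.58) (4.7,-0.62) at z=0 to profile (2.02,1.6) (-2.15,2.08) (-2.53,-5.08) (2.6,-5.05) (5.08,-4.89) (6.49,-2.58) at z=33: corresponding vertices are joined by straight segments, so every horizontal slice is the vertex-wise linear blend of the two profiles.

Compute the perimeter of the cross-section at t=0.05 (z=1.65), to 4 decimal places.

Cross-section at t=0.05: each vertex is (1-t)·p0[i] + t·p1[i].
  v1: (1-0.05)·(0.27,3.16) + 0.05·(2.02,1.6) = (0.3575,3.0820)
  v2: (1-0.05)·(-2.99,3.11) + 0.05·(-2.15,2.08) = (-2.9480,3.0585)
  v3: (1-0.05)·(-3.44,-2.54) + 0.05·(-2.53,-5.08) = (-3.3945,-2.6670)
  v4: (1-0.05)·(1.16,-4.1) + 0.05·(2.6,-5.05) = (1.2320,-4.1475)
  v5: (1-0.05)·(2.95,-2.58) + 0.05·(5.08,-4.89) = (3.0565,-2.6955)
  v6: (1-0.05)·(4.7,-0.62) + 0.05·(6.49,-2.58) = (4.7895,-0.7180)
Perimeter = Σ |v_{i+1} − v_i|:
  edge 1→2: √(-3.3055² + -0.0235²) = 3.3056 (running 3.3056)
  edge 2→3: √(-0.4465² + -5.7255²) = 5.7429 (running 9.0485)
  edge 3→4: √(4.6265² + -1.4805²) = 4.8576 (running 13.9061)
  edge 4→5: √(1.8245² + 1.4520²) = 2.3318 (running 16.2378)
  edge 5→6: √(1.7330² + 1.9775²) = 2.6294 (running 18.8672)
  edge 6→1: √(-4.4320² + 3.8000²) = 5.8380 (running 24.7053)
Perimeter = 24.7053

Perimeter at t=0.05: 24.7053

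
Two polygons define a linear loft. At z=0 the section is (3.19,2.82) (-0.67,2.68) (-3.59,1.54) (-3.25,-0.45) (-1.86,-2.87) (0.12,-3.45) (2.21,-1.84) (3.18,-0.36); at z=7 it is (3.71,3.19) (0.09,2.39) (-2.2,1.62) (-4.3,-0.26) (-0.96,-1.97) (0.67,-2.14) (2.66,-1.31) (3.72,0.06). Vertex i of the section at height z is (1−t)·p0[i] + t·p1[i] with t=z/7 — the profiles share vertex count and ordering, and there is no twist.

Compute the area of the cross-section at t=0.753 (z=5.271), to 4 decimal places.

Area at t=0.753: 28.4429

Cross-section at t=0.753: each vertex is (1-t)·p0[i] + t·p1[i].
  v1: (1-0.753)·(3.19,2.82) + 0.753·(3.71,3.19) = (3.5816,3.0986)
  v2: (1-0.753)·(-0.67,2.68) + 0.753·(0.09,2.39) = (-0.0977,2.4616)
  v3: (1-0.753)·(-3.59,1.54) + 0.753·(-2.2,1.62) = (-2.5433,1.6002)
  v4: (1-0.753)·(-3.25,-0.45) + 0.753·(-4.3,-0.26) = (-4.0406,-0.3069)
  v5: (1-0.753)·(-1.86,-2.87) + 0.753·(-0.96,-1.97) = (-1.1823,-2.1923)
  v6: (1-0.753)·(0.12,-3.45) + 0.753·(0.67,-2.14) = (0.5342,-2.4636)
  v7: (1-0.753)·(2.21,-1.84) + 0.753·(2.66,-1.31) = (2.5488,-1.4409)
  v8: (1-0.753)·(3.18,-0.36) + 0.753·(3.72,0.06) = (3.5866,-0.0437)
Shoelace sum Σ(x_i·y_{i+1} − x_{i+1}·y_i):
  i=1: 3.5816·2.4616 − -0.0977·3.0986 = +9.1193 (running +9.1193)
  i=2: -0.0977·1.6002 − -2.5433·2.4616 = +6.1044 (running +15.2236)
  i=3: -2.5433·-0.3069 − -4.0406·1.6002 = +7.2466 (running +22.4703)
  i=4: -4.0406·-2.1923 − -1.1823·-0.3069 = +8.4954 (running +30.9657)
  i=5: -1.1823·-2.4636 − 0.5342·-2.1923 = +4.0837 (running +35.0494)
  i=6: 0.5342·-1.4409 − 2.5488·-2.4636 = +5.5096 (running +40.5590)
  i=7: 2.5488·-0.0437 − 3.5866·-1.4409 = +5.0565 (running +45.6155)
  i=8: 3.5866·3.0986 − 3.5816·-0.0437 = +11.2702 (running +56.8857)
Area = |Σ|/2 = |56.8857|/2 = 28.4429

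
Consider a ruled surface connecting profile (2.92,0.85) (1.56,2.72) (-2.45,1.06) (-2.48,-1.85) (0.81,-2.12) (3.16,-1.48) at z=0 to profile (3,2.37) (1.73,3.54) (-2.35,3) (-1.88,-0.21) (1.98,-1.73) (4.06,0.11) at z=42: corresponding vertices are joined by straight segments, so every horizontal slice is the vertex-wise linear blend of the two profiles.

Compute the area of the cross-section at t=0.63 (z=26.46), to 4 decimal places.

Cross-section at t=0.63: each vertex is (1-t)·p0[i] + t·p1[i].
  v1: (1-0.63)·(2.92,0.85) + 0.63·(3,2.37) = (2.9704,1.8076)
  v2: (1-0.63)·(1.56,2.72) + 0.63·(1.73,3.54) = (1.6671,3.2366)
  v3: (1-0.63)·(-2.45,1.06) + 0.63·(-2.35,3) = (-2.3870,2.2822)
  v4: (1-0.63)·(-2.48,-1.85) + 0.63·(-1.88,-0.21) = (-2.1020,-0.8168)
  v5: (1-0.63)·(0.81,-2.12) + 0.63·(1.98,-1.73) = (1.5471,-1.8743)
  v6: (1-0.63)·(3.16,-1.48) + 0.63·(4.06,0.11) = (3.7270,-0.4783)
Shoelace sum Σ(x_i·y_{i+1} − x_{i+1}·y_i):
  i=1: 2.9704·3.2366 − 1.6671·1.8076 = +6.6005 (running +6.6005)
  i=2: 1.6671·2.2822 − -2.3870·3.2366 = +11.5304 (running +18.1310)
  i=3: -2.3870·-0.8168 − -2.1020·2.2822 = +6.7469 (running +24.8779)
  i=4: -2.1020·-1.8743 − 1.5471·-0.8168 = +5.2034 (running +30.0813)
  i=5: 1.5471·-0.4783 − 3.7270·-1.8743 = +6.2455 (running +36.3268)
  i=6: 3.7270·1.8076 − 2.9704·-0.4783 = +8.1577 (running +44.4845)
Area = |Σ|/2 = |44.4845|/2 = 22.2423

Area at t=0.63: 22.2423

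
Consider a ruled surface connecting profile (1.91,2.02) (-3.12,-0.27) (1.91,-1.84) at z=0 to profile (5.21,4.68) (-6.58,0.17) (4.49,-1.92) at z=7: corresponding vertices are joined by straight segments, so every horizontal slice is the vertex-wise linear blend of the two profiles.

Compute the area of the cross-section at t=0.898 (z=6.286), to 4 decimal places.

Cross-section at t=0.898: each vertex is (1-t)·p0[i] + t·p1[i].
  v1: (1-0.898)·(1.91,2.02) + 0.898·(5.21,4.68) = (4.8734,4.4087)
  v2: (1-0.898)·(-3.12,-0.27) + 0.898·(-6.58,0.17) = (-6.2271,0.1251)
  v3: (1-0.898)·(1.91,-1.84) + 0.898·(4.49,-1.92) = (4.2268,-1.9118)
Shoelace sum Σ(x_i·y_{i+1} − x_{i+1}·y_i):
  i=1: 4.8734·0.1251 − -6.2271·4.4087 = +28.0630 (running +28.0630)
  i=2: -6.2271·-1.9118 − 4.2268·0.1251 = +11.3763 (running +39.4393)
  i=3: 4.2268·4.4087 − 4.8734·-1.9118 = +27.9519 (running +67.3912)
Area = |Σ|/2 = |67.3912|/2 = 33.6956

Area at t=0.898: 33.6956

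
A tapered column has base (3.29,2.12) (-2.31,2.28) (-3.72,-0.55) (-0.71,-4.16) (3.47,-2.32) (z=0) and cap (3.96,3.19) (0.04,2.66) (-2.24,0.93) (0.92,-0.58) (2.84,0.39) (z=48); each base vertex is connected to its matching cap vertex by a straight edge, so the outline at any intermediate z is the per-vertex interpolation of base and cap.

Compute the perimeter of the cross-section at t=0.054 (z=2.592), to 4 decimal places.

Perimeter at t=0.054: 22.0492

Cross-section at t=0.054: each vertex is (1-t)·p0[i] + t·p1[i].
  v1: (1-0.054)·(3.29,2.12) + 0.054·(3.96,3.19) = (3.3262,2.1778)
  v2: (1-0.054)·(-2.31,2.28) + 0.054·(0.04,2.66) = (-2.1831,2.3005)
  v3: (1-0.054)·(-3.72,-0.55) + 0.054·(-2.24,0.93) = (-3.6401,-0.4701)
  v4: (1-0.054)·(-0.71,-4.16) + 0.054·(0.92,-0.58) = (-0.6220,-3.9667)
  v5: (1-0.054)·(3.47,-2.32) + 0.054·(2.84,0.39) = (3.4360,-2.1737)
Perimeter = Σ |v_{i+1} − v_i|:
  edge 1→2: √(-5.5093² + 0.1227²) = 5.5106 (running 5.5106)
  edge 2→3: √(-1.4570² + -2.7706²) = 3.1303 (running 8.6410)
  edge 3→4: √(3.0181² + -3.4966²) = 4.6190 (running 13.2600)
  edge 4→5: √(4.0580² + 1.7930²) = 4.4364 (running 17.6964)
  edge 5→1: √(-0.1098² + 4.3514²) = 4.3528 (running 22.0492)
Perimeter = 22.0492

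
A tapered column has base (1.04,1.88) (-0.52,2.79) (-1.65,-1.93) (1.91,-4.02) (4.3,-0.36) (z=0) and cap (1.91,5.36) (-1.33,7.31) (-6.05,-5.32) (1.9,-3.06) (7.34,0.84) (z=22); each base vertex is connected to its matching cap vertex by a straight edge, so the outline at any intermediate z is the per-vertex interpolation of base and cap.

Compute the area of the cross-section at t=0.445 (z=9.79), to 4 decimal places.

Area at t=0.445: 44.7555

Cross-section at t=0.445: each vertex is (1-t)·p0[i] + t·p1[i].
  v1: (1-0.445)·(1.04,1.88) + 0.445·(1.91,5.36) = (1.4271,3.4286)
  v2: (1-0.445)·(-0.52,2.79) + 0.445·(-1.33,7.31) = (-0.8804,4.8014)
  v3: (1-0.445)·(-1.65,-1.93) + 0.445·(-6.05,-5.32) = (-3.6080,-3.4385)
  v4: (1-0.445)·(1.91,-4.02) + 0.445·(1.9,-3.06) = (1.9055,-3.5928)
  v5: (1-0.445)·(4.3,-0.36) + 0.445·(7.34,0.84) = (5.6528,0.1740)
Shoelace sum Σ(x_i·y_{i+1} − x_{i+1}·y_i):
  i=1: 1.4271·4.8014 − -0.8804·3.4286 = +9.8710 (running +9.8710)
  i=2: -0.8804·-3.4385 − -3.6080·4.8014 = +20.3509 (running +30.2220)
  i=3: -3.6080·-3.5928 − 1.9055·-3.4385 = +19.5152 (running +49.7371)
  i=4: 1.9055·0.1740 − 5.6528·-3.5928 = +20.6409 (running +70.3780)
  i=5: 5.6528·3.4286 − 1.4271·0.1740 = +19.1329 (running +89.5109)
Area = |Σ|/2 = |89.5109|/2 = 44.7555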